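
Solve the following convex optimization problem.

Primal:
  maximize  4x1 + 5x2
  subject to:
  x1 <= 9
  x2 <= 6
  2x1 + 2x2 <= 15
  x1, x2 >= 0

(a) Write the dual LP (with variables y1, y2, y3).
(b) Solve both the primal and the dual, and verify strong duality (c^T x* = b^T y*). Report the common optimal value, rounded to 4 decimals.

The standard primal-dual pair for 'max c^T x s.t. A x <= b, x >= 0' is:
  Dual:  min b^T y  s.t.  A^T y >= c,  y >= 0.

So the dual LP is:
  minimize  9y1 + 6y2 + 15y3
  subject to:
    y1 + 2y3 >= 4
    y2 + 2y3 >= 5
    y1, y2, y3 >= 0

Solving the primal: x* = (1.5, 6).
  primal value c^T x* = 36.
Solving the dual: y* = (0, 1, 2).
  dual value b^T y* = 36.
Strong duality: c^T x* = b^T y*. Confirmed.

36


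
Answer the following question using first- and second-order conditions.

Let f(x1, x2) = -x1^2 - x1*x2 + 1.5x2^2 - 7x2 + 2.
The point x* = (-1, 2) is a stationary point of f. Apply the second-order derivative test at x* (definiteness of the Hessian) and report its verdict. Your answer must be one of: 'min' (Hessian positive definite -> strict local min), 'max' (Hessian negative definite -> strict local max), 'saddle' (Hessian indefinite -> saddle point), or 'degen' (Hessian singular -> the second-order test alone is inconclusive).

Compute the Hessian H = grad^2 f:
  H = [[-2, -1], [-1, 3]]
Verify stationarity: grad f(x*) = H x* + g = (0, 0).
Eigenvalues of H: -2.1926, 3.1926.
Eigenvalues have mixed signs, so H is indefinite -> x* is a saddle point.

saddle


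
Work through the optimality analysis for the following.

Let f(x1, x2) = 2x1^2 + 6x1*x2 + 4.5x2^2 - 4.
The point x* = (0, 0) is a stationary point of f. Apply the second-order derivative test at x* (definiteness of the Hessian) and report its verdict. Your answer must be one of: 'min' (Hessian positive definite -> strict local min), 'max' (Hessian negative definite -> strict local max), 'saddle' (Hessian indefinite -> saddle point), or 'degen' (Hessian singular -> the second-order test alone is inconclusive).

Compute the Hessian H = grad^2 f:
  H = [[4, 6], [6, 9]]
Verify stationarity: grad f(x*) = H x* + g = (0, 0).
Eigenvalues of H: 0, 13.
H has a zero eigenvalue (singular; positive semidefinite but not definite), so H is neither positive definite, negative definite, nor indefinite. The second-order test alone is inconclusive -> degen.
(Indeed, f is constant along the null direction of H through x*, so x* is not a strict local extremum.)

degen


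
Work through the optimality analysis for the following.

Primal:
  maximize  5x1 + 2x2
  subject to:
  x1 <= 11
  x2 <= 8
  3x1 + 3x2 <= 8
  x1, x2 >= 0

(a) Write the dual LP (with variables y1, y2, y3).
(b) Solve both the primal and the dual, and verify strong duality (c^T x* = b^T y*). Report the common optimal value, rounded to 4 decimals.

The standard primal-dual pair for 'max c^T x s.t. A x <= b, x >= 0' is:
  Dual:  min b^T y  s.t.  A^T y >= c,  y >= 0.

So the dual LP is:
  minimize  11y1 + 8y2 + 8y3
  subject to:
    y1 + 3y3 >= 5
    y2 + 3y3 >= 2
    y1, y2, y3 >= 0

Solving the primal: x* = (2.6667, 0).
  primal value c^T x* = 13.3333.
Solving the dual: y* = (0, 0, 1.6667).
  dual value b^T y* = 13.3333.
Strong duality: c^T x* = b^T y*. Confirmed.

13.3333


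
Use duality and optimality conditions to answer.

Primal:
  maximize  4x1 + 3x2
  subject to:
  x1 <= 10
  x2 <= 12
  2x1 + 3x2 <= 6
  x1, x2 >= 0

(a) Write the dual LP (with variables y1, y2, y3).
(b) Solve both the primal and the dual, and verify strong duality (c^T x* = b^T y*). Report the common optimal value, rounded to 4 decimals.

The standard primal-dual pair for 'max c^T x s.t. A x <= b, x >= 0' is:
  Dual:  min b^T y  s.t.  A^T y >= c,  y >= 0.

So the dual LP is:
  minimize  10y1 + 12y2 + 6y3
  subject to:
    y1 + 2y3 >= 4
    y2 + 3y3 >= 3
    y1, y2, y3 >= 0

Solving the primal: x* = (3, 0).
  primal value c^T x* = 12.
Solving the dual: y* = (0, 0, 2).
  dual value b^T y* = 12.
Strong duality: c^T x* = b^T y*. Confirmed.

12


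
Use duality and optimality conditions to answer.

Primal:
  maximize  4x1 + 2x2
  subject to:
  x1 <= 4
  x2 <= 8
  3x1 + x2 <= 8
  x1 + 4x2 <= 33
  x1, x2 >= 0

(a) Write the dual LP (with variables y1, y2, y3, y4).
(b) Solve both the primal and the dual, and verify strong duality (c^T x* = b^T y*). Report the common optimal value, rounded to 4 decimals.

The standard primal-dual pair for 'max c^T x s.t. A x <= b, x >= 0' is:
  Dual:  min b^T y  s.t.  A^T y >= c,  y >= 0.

So the dual LP is:
  minimize  4y1 + 8y2 + 8y3 + 33y4
  subject to:
    y1 + 3y3 + y4 >= 4
    y2 + y3 + 4y4 >= 2
    y1, y2, y3, y4 >= 0

Solving the primal: x* = (0, 8).
  primal value c^T x* = 16.
Solving the dual: y* = (0, 0.6667, 1.3333, 0).
  dual value b^T y* = 16.
Strong duality: c^T x* = b^T y*. Confirmed.

16


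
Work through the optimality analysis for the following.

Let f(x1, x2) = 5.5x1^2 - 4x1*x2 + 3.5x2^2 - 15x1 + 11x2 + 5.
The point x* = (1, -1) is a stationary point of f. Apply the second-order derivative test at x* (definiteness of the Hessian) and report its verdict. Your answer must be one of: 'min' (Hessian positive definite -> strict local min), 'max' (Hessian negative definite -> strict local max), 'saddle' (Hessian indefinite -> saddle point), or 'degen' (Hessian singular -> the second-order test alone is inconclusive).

Compute the Hessian H = grad^2 f:
  H = [[11, -4], [-4, 7]]
Verify stationarity: grad f(x*) = H x* + g = (0, 0).
Eigenvalues of H: 4.5279, 13.4721.
Both eigenvalues > 0, so H is positive definite -> x* is a strict local min.

min


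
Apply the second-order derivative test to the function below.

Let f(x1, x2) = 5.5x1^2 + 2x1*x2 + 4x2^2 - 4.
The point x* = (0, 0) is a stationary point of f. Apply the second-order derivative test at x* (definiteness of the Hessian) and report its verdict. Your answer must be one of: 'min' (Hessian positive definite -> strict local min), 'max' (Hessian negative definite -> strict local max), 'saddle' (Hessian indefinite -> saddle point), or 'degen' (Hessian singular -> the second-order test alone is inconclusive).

Compute the Hessian H = grad^2 f:
  H = [[11, 2], [2, 8]]
Verify stationarity: grad f(x*) = H x* + g = (0, 0).
Eigenvalues of H: 7, 12.
Both eigenvalues > 0, so H is positive definite -> x* is a strict local min.

min


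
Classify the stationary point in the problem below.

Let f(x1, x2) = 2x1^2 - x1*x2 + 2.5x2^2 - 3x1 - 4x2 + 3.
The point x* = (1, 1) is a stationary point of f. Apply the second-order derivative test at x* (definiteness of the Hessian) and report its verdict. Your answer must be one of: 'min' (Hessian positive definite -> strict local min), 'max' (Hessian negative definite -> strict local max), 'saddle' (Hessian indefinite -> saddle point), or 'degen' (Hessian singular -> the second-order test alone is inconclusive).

Compute the Hessian H = grad^2 f:
  H = [[4, -1], [-1, 5]]
Verify stationarity: grad f(x*) = H x* + g = (0, 0).
Eigenvalues of H: 3.382, 5.618.
Both eigenvalues > 0, so H is positive definite -> x* is a strict local min.

min


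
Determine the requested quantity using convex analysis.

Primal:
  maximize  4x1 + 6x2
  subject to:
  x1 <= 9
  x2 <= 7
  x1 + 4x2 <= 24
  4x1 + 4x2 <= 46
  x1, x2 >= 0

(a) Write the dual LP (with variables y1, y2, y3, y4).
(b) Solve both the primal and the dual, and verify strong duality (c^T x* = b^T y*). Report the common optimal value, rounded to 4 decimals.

The standard primal-dual pair for 'max c^T x s.t. A x <= b, x >= 0' is:
  Dual:  min b^T y  s.t.  A^T y >= c,  y >= 0.

So the dual LP is:
  minimize  9y1 + 7y2 + 24y3 + 46y4
  subject to:
    y1 + y3 + 4y4 >= 4
    y2 + 4y3 + 4y4 >= 6
    y1, y2, y3, y4 >= 0

Solving the primal: x* = (7.3333, 4.1667).
  primal value c^T x* = 54.3333.
Solving the dual: y* = (0, 0, 0.6667, 0.8333).
  dual value b^T y* = 54.3333.
Strong duality: c^T x* = b^T y*. Confirmed.

54.3333


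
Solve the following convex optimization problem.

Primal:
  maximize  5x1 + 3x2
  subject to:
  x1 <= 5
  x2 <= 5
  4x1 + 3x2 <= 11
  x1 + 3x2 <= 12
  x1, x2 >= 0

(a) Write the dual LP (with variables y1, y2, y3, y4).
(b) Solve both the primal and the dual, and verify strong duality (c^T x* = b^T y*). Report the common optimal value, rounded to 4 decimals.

The standard primal-dual pair for 'max c^T x s.t. A x <= b, x >= 0' is:
  Dual:  min b^T y  s.t.  A^T y >= c,  y >= 0.

So the dual LP is:
  minimize  5y1 + 5y2 + 11y3 + 12y4
  subject to:
    y1 + 4y3 + y4 >= 5
    y2 + 3y3 + 3y4 >= 3
    y1, y2, y3, y4 >= 0

Solving the primal: x* = (2.75, 0).
  primal value c^T x* = 13.75.
Solving the dual: y* = (0, 0, 1.25, 0).
  dual value b^T y* = 13.75.
Strong duality: c^T x* = b^T y*. Confirmed.

13.75


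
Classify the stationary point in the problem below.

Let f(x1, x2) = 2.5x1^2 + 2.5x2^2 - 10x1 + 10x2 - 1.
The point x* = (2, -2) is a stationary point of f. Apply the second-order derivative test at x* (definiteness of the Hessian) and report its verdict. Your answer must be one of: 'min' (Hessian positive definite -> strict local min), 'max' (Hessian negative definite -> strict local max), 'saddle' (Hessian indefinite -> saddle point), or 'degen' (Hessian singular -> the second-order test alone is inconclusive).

Compute the Hessian H = grad^2 f:
  H = [[5, 0], [0, 5]]
Verify stationarity: grad f(x*) = H x* + g = (0, 0).
Eigenvalues of H: 5, 5.
Both eigenvalues > 0, so H is positive definite -> x* is a strict local min.

min


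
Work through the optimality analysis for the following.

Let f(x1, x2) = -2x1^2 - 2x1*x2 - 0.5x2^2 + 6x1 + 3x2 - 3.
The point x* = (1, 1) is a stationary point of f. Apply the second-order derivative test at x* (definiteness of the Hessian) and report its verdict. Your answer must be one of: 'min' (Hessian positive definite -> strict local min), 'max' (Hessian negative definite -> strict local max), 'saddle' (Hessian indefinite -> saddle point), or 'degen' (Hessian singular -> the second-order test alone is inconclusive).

Compute the Hessian H = grad^2 f:
  H = [[-4, -2], [-2, -1]]
Verify stationarity: grad f(x*) = H x* + g = (0, 0).
Eigenvalues of H: -5, 0.
H has a zero eigenvalue (singular; negative semidefinite but not definite), so H is neither positive definite, negative definite, nor indefinite. The second-order test alone is inconclusive -> degen.
(Indeed, f is constant along the null direction of H through x*, so x* is not a strict local extremum.)

degen


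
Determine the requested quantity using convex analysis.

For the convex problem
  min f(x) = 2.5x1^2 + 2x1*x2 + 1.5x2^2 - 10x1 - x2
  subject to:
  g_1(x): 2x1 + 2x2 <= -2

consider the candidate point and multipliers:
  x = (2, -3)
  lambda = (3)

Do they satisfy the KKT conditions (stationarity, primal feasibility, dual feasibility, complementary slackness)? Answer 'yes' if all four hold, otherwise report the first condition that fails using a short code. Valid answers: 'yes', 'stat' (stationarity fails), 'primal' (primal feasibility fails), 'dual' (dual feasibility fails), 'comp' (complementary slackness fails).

Gradient of f: grad f(x) = Q x + c = (-6, -6)
Constraint values g_i(x) = a_i^T x - b_i:
  g_1((2, -3)) = 0
Stationarity residual: grad f(x) + sum_i lambda_i a_i = (0, 0)
  -> stationarity OK
Primal feasibility (all g_i <= 0): OK
Dual feasibility (all lambda_i >= 0): OK
Complementary slackness (lambda_i * g_i(x) = 0 for all i): OK

Verdict: yes, KKT holds.

yes


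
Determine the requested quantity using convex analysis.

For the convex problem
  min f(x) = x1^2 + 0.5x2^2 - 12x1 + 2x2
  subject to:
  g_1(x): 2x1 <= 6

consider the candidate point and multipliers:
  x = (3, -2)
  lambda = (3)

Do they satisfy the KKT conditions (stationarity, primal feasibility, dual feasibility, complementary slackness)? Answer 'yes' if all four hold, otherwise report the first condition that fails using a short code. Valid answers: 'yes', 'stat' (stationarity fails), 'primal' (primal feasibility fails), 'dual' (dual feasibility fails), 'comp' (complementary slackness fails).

Gradient of f: grad f(x) = Q x + c = (-6, 0)
Constraint values g_i(x) = a_i^T x - b_i:
  g_1((3, -2)) = 0
Stationarity residual: grad f(x) + sum_i lambda_i a_i = (0, 0)
  -> stationarity OK
Primal feasibility (all g_i <= 0): OK
Dual feasibility (all lambda_i >= 0): OK
Complementary slackness (lambda_i * g_i(x) = 0 for all i): OK

Verdict: yes, KKT holds.

yes


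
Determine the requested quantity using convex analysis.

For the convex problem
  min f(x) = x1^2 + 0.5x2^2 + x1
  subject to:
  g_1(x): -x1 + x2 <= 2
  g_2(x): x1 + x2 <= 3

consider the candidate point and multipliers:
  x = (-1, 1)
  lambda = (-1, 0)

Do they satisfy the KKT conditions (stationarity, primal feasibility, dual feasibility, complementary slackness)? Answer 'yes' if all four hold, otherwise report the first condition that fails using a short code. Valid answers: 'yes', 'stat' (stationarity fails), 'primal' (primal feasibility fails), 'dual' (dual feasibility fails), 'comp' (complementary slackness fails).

Gradient of f: grad f(x) = Q x + c = (-1, 1)
Constraint values g_i(x) = a_i^T x - b_i:
  g_1((-1, 1)) = 0
  g_2((-1, 1)) = -3
Stationarity residual: grad f(x) + sum_i lambda_i a_i = (0, 0)
  -> stationarity OK
Primal feasibility (all g_i <= 0): OK
Dual feasibility (all lambda_i >= 0): FAILS
Complementary slackness (lambda_i * g_i(x) = 0 for all i): OK

Verdict: the first failing condition is dual_feasibility -> dual.

dual


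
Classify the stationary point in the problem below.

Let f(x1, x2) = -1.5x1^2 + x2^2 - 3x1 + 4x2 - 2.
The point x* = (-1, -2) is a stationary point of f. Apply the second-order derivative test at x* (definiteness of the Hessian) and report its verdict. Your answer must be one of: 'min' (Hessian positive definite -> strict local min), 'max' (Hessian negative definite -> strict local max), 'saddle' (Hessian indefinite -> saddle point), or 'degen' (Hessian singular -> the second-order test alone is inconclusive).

Compute the Hessian H = grad^2 f:
  H = [[-3, 0], [0, 2]]
Verify stationarity: grad f(x*) = H x* + g = (0, 0).
Eigenvalues of H: -3, 2.
Eigenvalues have mixed signs, so H is indefinite -> x* is a saddle point.

saddle


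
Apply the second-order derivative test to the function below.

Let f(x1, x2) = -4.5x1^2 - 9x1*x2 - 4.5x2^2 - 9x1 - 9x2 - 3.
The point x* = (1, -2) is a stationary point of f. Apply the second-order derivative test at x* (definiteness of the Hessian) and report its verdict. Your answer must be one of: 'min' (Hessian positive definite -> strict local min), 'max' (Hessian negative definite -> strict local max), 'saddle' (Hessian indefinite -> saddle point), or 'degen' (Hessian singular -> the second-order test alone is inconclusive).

Compute the Hessian H = grad^2 f:
  H = [[-9, -9], [-9, -9]]
Verify stationarity: grad f(x*) = H x* + g = (0, 0).
Eigenvalues of H: -18, 0.
H has a zero eigenvalue (singular; negative semidefinite but not definite), so H is neither positive definite, negative definite, nor indefinite. The second-order test alone is inconclusive -> degen.
(Indeed, f is constant along the null direction of H through x*, so x* is not a strict local extremum.)

degen


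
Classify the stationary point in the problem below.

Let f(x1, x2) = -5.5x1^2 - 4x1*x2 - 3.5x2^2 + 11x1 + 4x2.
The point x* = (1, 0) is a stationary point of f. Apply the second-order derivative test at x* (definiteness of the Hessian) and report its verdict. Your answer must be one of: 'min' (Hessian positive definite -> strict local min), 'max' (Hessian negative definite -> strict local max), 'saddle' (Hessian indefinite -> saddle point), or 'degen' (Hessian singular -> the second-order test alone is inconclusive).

Compute the Hessian H = grad^2 f:
  H = [[-11, -4], [-4, -7]]
Verify stationarity: grad f(x*) = H x* + g = (0, 0).
Eigenvalues of H: -13.4721, -4.5279.
Both eigenvalues < 0, so H is negative definite -> x* is a strict local max.

max


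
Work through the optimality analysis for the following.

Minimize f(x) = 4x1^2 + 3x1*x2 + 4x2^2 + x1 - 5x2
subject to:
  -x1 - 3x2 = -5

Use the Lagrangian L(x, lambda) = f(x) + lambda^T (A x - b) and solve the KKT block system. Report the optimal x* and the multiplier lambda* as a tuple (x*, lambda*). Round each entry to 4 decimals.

Form the Lagrangian:
  L(x, lambda) = (1/2) x^T Q x + c^T x + lambda^T (A x - b)
Stationarity (grad_x L = 0): Q x + c + A^T lambda = 0.
Primal feasibility: A x = b.

This gives the KKT block system:
  [ Q   A^T ] [ x     ]   [-c ]
  [ A    0  ] [ lambda ] = [ b ]

Solving the linear system:
  x*      = (-0.4677, 1.8226)
  lambda* = (2.7258)
  f(x*)   = 2.0242

x* = (-0.4677, 1.8226), lambda* = (2.7258)


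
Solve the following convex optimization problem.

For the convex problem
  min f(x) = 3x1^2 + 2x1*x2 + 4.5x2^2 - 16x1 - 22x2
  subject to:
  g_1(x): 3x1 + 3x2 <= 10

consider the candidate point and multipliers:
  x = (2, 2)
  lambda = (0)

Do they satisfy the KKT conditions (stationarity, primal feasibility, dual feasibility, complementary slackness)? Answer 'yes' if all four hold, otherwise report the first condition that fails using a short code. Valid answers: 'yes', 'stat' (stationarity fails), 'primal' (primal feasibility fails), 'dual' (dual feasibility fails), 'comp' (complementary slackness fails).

Gradient of f: grad f(x) = Q x + c = (0, 0)
Constraint values g_i(x) = a_i^T x - b_i:
  g_1((2, 2)) = 2
Stationarity residual: grad f(x) + sum_i lambda_i a_i = (0, 0)
  -> stationarity OK
Primal feasibility (all g_i <= 0): FAILS
Dual feasibility (all lambda_i >= 0): OK
Complementary slackness (lambda_i * g_i(x) = 0 for all i): OK

Verdict: the first failing condition is primal_feasibility -> primal.

primal


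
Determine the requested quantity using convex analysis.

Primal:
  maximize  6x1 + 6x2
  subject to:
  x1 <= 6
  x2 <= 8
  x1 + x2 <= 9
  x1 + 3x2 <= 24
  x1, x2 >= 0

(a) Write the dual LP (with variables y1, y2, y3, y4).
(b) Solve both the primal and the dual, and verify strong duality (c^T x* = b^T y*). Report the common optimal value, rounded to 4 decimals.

The standard primal-dual pair for 'max c^T x s.t. A x <= b, x >= 0' is:
  Dual:  min b^T y  s.t.  A^T y >= c,  y >= 0.

So the dual LP is:
  minimize  6y1 + 8y2 + 9y3 + 24y4
  subject to:
    y1 + y3 + y4 >= 6
    y2 + y3 + 3y4 >= 6
    y1, y2, y3, y4 >= 0

Solving the primal: x* = (6, 3).
  primal value c^T x* = 54.
Solving the dual: y* = (0, 0, 6, 0).
  dual value b^T y* = 54.
Strong duality: c^T x* = b^T y*. Confirmed.

54


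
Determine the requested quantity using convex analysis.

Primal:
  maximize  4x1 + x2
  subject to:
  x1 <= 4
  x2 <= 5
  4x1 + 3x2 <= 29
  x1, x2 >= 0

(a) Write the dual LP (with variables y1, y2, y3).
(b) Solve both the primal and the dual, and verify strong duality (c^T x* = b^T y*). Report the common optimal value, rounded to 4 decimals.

The standard primal-dual pair for 'max c^T x s.t. A x <= b, x >= 0' is:
  Dual:  min b^T y  s.t.  A^T y >= c,  y >= 0.

So the dual LP is:
  minimize  4y1 + 5y2 + 29y3
  subject to:
    y1 + 4y3 >= 4
    y2 + 3y3 >= 1
    y1, y2, y3 >= 0

Solving the primal: x* = (4, 4.3333).
  primal value c^T x* = 20.3333.
Solving the dual: y* = (2.6667, 0, 0.3333).
  dual value b^T y* = 20.3333.
Strong duality: c^T x* = b^T y*. Confirmed.

20.3333


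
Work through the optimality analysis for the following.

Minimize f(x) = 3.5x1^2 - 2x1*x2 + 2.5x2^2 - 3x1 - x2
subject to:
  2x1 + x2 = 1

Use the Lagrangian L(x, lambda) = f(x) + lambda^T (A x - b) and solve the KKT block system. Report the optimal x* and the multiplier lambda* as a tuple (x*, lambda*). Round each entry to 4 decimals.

Form the Lagrangian:
  L(x, lambda) = (1/2) x^T Q x + c^T x + lambda^T (A x - b)
Stationarity (grad_x L = 0): Q x + c + A^T lambda = 0.
Primal feasibility: A x = b.

This gives the KKT block system:
  [ Q   A^T ] [ x     ]   [-c ]
  [ A    0  ] [ lambda ] = [ b ]

Solving the linear system:
  x*      = (0.3714, 0.2571)
  lambda* = (0.4571)
  f(x*)   = -0.9143

x* = (0.3714, 0.2571), lambda* = (0.4571)


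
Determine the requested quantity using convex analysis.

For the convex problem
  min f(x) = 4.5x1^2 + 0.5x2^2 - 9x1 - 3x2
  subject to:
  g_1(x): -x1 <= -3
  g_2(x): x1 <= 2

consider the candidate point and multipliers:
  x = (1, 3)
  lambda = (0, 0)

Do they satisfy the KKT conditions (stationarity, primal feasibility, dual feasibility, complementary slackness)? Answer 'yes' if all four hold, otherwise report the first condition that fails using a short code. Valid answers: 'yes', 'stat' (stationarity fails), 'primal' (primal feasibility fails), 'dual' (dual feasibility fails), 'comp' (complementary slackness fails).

Gradient of f: grad f(x) = Q x + c = (0, 0)
Constraint values g_i(x) = a_i^T x - b_i:
  g_1((1, 3)) = 2
  g_2((1, 3)) = -1
Stationarity residual: grad f(x) + sum_i lambda_i a_i = (0, 0)
  -> stationarity OK
Primal feasibility (all g_i <= 0): FAILS
Dual feasibility (all lambda_i >= 0): OK
Complementary slackness (lambda_i * g_i(x) = 0 for all i): OK

Verdict: the first failing condition is primal_feasibility -> primal.

primal


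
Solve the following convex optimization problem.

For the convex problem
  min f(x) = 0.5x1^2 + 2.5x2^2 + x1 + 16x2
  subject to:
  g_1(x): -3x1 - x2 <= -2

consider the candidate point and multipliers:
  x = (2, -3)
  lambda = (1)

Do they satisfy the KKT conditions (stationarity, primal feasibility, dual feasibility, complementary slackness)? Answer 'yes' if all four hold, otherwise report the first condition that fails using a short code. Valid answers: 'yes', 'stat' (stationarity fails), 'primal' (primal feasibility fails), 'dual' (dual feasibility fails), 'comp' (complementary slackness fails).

Gradient of f: grad f(x) = Q x + c = (3, 1)
Constraint values g_i(x) = a_i^T x - b_i:
  g_1((2, -3)) = -1
Stationarity residual: grad f(x) + sum_i lambda_i a_i = (0, 0)
  -> stationarity OK
Primal feasibility (all g_i <= 0): OK
Dual feasibility (all lambda_i >= 0): OK
Complementary slackness (lambda_i * g_i(x) = 0 for all i): FAILS

Verdict: the first failing condition is complementary_slackness -> comp.

comp


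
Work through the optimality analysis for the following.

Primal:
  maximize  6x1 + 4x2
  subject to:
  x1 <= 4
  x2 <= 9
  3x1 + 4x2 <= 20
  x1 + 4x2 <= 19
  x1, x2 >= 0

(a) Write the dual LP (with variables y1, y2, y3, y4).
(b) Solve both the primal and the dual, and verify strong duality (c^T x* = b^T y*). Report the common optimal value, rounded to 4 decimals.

The standard primal-dual pair for 'max c^T x s.t. A x <= b, x >= 0' is:
  Dual:  min b^T y  s.t.  A^T y >= c,  y >= 0.

So the dual LP is:
  minimize  4y1 + 9y2 + 20y3 + 19y4
  subject to:
    y1 + 3y3 + y4 >= 6
    y2 + 4y3 + 4y4 >= 4
    y1, y2, y3, y4 >= 0

Solving the primal: x* = (4, 2).
  primal value c^T x* = 32.
Solving the dual: y* = (3, 0, 1, 0).
  dual value b^T y* = 32.
Strong duality: c^T x* = b^T y*. Confirmed.

32


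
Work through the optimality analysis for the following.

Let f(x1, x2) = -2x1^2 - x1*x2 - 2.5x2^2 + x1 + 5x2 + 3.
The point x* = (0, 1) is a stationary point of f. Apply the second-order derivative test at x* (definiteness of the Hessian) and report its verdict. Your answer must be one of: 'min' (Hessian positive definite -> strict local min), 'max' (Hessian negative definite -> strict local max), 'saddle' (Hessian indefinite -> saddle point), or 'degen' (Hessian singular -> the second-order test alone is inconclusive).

Compute the Hessian H = grad^2 f:
  H = [[-4, -1], [-1, -5]]
Verify stationarity: grad f(x*) = H x* + g = (0, 0).
Eigenvalues of H: -5.618, -3.382.
Both eigenvalues < 0, so H is negative definite -> x* is a strict local max.

max


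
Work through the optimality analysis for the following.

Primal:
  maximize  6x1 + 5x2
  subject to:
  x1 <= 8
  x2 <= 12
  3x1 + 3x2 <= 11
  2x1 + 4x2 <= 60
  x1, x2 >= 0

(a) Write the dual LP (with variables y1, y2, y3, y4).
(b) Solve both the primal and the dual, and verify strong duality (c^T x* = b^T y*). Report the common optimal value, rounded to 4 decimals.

The standard primal-dual pair for 'max c^T x s.t. A x <= b, x >= 0' is:
  Dual:  min b^T y  s.t.  A^T y >= c,  y >= 0.

So the dual LP is:
  minimize  8y1 + 12y2 + 11y3 + 60y4
  subject to:
    y1 + 3y3 + 2y4 >= 6
    y2 + 3y3 + 4y4 >= 5
    y1, y2, y3, y4 >= 0

Solving the primal: x* = (3.6667, 0).
  primal value c^T x* = 22.
Solving the dual: y* = (0, 0, 2, 0).
  dual value b^T y* = 22.
Strong duality: c^T x* = b^T y*. Confirmed.

22


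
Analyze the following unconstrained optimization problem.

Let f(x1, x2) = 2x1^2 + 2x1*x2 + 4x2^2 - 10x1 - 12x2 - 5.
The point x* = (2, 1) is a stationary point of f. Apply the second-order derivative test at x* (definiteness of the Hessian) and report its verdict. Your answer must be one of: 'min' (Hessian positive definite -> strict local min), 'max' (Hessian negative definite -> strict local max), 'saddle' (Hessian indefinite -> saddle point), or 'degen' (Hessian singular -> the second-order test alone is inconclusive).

Compute the Hessian H = grad^2 f:
  H = [[4, 2], [2, 8]]
Verify stationarity: grad f(x*) = H x* + g = (0, 0).
Eigenvalues of H: 3.1716, 8.8284.
Both eigenvalues > 0, so H is positive definite -> x* is a strict local min.

min


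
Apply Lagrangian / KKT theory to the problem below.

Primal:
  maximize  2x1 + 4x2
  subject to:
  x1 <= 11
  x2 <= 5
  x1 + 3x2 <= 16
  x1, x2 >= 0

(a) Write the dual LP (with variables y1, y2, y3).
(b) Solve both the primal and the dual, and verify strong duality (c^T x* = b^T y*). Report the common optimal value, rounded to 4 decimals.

The standard primal-dual pair for 'max c^T x s.t. A x <= b, x >= 0' is:
  Dual:  min b^T y  s.t.  A^T y >= c,  y >= 0.

So the dual LP is:
  minimize  11y1 + 5y2 + 16y3
  subject to:
    y1 + y3 >= 2
    y2 + 3y3 >= 4
    y1, y2, y3 >= 0

Solving the primal: x* = (11, 1.6667).
  primal value c^T x* = 28.6667.
Solving the dual: y* = (0.6667, 0, 1.3333).
  dual value b^T y* = 28.6667.
Strong duality: c^T x* = b^T y*. Confirmed.

28.6667


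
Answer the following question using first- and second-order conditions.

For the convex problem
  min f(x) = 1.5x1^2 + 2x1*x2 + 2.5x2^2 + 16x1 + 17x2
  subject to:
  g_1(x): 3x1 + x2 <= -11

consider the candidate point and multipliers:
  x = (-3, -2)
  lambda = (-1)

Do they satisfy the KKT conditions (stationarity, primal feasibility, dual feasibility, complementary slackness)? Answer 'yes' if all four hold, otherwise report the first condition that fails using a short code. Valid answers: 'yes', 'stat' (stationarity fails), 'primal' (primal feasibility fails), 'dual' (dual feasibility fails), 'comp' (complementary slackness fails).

Gradient of f: grad f(x) = Q x + c = (3, 1)
Constraint values g_i(x) = a_i^T x - b_i:
  g_1((-3, -2)) = 0
Stationarity residual: grad f(x) + sum_i lambda_i a_i = (0, 0)
  -> stationarity OK
Primal feasibility (all g_i <= 0): OK
Dual feasibility (all lambda_i >= 0): FAILS
Complementary slackness (lambda_i * g_i(x) = 0 for all i): OK

Verdict: the first failing condition is dual_feasibility -> dual.

dual


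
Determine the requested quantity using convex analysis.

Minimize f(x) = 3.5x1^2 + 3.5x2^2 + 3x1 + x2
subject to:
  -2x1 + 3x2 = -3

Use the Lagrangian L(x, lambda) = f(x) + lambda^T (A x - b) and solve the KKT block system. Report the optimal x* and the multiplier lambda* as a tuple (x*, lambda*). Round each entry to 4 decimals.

Form the Lagrangian:
  L(x, lambda) = (1/2) x^T Q x + c^T x + lambda^T (A x - b)
Stationarity (grad_x L = 0): Q x + c + A^T lambda = 0.
Primal feasibility: A x = b.

This gives the KKT block system:
  [ Q   A^T ] [ x     ]   [-c ]
  [ A    0  ] [ lambda ] = [ b ]

Solving the linear system:
  x*      = (0.0989, -0.9341)
  lambda* = (1.8462)
  f(x*)   = 2.4505

x* = (0.0989, -0.9341), lambda* = (1.8462)


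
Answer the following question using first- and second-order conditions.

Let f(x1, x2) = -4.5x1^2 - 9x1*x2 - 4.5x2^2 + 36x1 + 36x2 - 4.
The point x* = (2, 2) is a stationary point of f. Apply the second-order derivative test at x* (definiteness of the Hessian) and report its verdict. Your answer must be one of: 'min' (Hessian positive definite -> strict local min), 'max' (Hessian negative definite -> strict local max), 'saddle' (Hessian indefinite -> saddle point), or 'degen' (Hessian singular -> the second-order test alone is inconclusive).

Compute the Hessian H = grad^2 f:
  H = [[-9, -9], [-9, -9]]
Verify stationarity: grad f(x*) = H x* + g = (0, 0).
Eigenvalues of H: -18, 0.
H has a zero eigenvalue (singular; negative semidefinite but not definite), so H is neither positive definite, negative definite, nor indefinite. The second-order test alone is inconclusive -> degen.
(Indeed, f is constant along the null direction of H through x*, so x* is not a strict local extremum.)

degen


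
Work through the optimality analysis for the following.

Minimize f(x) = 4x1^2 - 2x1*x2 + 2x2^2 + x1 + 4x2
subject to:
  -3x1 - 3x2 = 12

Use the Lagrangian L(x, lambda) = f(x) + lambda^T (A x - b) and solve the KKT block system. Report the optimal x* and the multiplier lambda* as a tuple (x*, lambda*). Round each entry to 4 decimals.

Form the Lagrangian:
  L(x, lambda) = (1/2) x^T Q x + c^T x + lambda^T (A x - b)
Stationarity (grad_x L = 0): Q x + c + A^T lambda = 0.
Primal feasibility: A x = b.

This gives the KKT block system:
  [ Q   A^T ] [ x     ]   [-c ]
  [ A    0  ] [ lambda ] = [ b ]

Solving the linear system:
  x*      = (-1.3125, -2.6875)
  lambda* = (-1.375)
  f(x*)   = 2.2188

x* = (-1.3125, -2.6875), lambda* = (-1.375)


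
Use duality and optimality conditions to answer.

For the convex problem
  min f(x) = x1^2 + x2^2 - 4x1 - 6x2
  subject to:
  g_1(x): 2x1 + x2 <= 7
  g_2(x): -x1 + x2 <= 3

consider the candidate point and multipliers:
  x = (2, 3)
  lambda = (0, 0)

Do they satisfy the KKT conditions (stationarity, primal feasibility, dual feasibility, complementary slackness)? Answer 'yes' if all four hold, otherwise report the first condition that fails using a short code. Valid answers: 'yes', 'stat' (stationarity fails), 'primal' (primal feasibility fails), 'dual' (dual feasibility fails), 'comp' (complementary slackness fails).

Gradient of f: grad f(x) = Q x + c = (0, 0)
Constraint values g_i(x) = a_i^T x - b_i:
  g_1((2, 3)) = 0
  g_2((2, 3)) = -2
Stationarity residual: grad f(x) + sum_i lambda_i a_i = (0, 0)
  -> stationarity OK
Primal feasibility (all g_i <= 0): OK
Dual feasibility (all lambda_i >= 0): OK
Complementary slackness (lambda_i * g_i(x) = 0 for all i): OK

Verdict: yes, KKT holds.

yes


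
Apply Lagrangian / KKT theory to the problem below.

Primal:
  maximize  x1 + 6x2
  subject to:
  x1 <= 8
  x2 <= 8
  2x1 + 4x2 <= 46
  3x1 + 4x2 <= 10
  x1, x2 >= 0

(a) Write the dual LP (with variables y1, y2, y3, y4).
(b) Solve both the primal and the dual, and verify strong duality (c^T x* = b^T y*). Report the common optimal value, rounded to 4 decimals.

The standard primal-dual pair for 'max c^T x s.t. A x <= b, x >= 0' is:
  Dual:  min b^T y  s.t.  A^T y >= c,  y >= 0.

So the dual LP is:
  minimize  8y1 + 8y2 + 46y3 + 10y4
  subject to:
    y1 + 2y3 + 3y4 >= 1
    y2 + 4y3 + 4y4 >= 6
    y1, y2, y3, y4 >= 0

Solving the primal: x* = (0, 2.5).
  primal value c^T x* = 15.
Solving the dual: y* = (0, 0, 0, 1.5).
  dual value b^T y* = 15.
Strong duality: c^T x* = b^T y*. Confirmed.

15


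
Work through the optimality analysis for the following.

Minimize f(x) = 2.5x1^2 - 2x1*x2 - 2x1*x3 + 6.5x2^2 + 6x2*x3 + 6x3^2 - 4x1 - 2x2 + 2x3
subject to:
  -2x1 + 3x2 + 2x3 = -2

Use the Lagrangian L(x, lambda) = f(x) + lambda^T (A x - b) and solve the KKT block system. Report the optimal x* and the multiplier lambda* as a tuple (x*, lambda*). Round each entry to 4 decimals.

Form the Lagrangian:
  L(x, lambda) = (1/2) x^T Q x + c^T x + lambda^T (A x - b)
Stationarity (grad_x L = 0): Q x + c + A^T lambda = 0.
Primal feasibility: A x = b.

This gives the KKT block system:
  [ Q   A^T ] [ x     ]   [-c ]
  [ A    0  ] [ lambda ] = [ b ]

Solving the linear system:
  x*      = (1.1333, 0.2485, -0.2394)
  lambda* = (0.8242)
  f(x*)   = -1.9303

x* = (1.1333, 0.2485, -0.2394), lambda* = (0.8242)


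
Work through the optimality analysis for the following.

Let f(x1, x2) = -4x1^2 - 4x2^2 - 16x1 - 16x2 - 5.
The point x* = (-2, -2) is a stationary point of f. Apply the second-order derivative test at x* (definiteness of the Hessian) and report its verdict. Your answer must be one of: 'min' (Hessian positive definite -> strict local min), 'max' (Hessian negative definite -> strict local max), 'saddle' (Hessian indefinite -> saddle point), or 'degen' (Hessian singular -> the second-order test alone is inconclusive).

Compute the Hessian H = grad^2 f:
  H = [[-8, 0], [0, -8]]
Verify stationarity: grad f(x*) = H x* + g = (0, 0).
Eigenvalues of H: -8, -8.
Both eigenvalues < 0, so H is negative definite -> x* is a strict local max.

max


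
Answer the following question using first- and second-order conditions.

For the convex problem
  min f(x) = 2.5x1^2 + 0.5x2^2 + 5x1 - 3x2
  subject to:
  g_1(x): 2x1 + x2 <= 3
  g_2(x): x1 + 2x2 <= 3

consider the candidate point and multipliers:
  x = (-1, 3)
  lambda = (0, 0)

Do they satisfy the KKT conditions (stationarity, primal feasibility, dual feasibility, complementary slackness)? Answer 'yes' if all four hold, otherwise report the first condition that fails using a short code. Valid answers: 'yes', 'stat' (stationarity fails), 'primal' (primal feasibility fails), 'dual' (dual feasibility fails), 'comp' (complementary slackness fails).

Gradient of f: grad f(x) = Q x + c = (0, 0)
Constraint values g_i(x) = a_i^T x - b_i:
  g_1((-1, 3)) = -2
  g_2((-1, 3)) = 2
Stationarity residual: grad f(x) + sum_i lambda_i a_i = (0, 0)
  -> stationarity OK
Primal feasibility (all g_i <= 0): FAILS
Dual feasibility (all lambda_i >= 0): OK
Complementary slackness (lambda_i * g_i(x) = 0 for all i): OK

Verdict: the first failing condition is primal_feasibility -> primal.

primal


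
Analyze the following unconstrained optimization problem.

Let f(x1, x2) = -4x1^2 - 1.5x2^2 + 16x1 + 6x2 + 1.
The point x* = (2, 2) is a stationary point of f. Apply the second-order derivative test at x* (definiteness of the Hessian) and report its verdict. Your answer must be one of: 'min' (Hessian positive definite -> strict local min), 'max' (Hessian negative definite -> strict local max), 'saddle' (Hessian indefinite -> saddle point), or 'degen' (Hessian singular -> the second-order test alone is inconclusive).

Compute the Hessian H = grad^2 f:
  H = [[-8, 0], [0, -3]]
Verify stationarity: grad f(x*) = H x* + g = (0, 0).
Eigenvalues of H: -8, -3.
Both eigenvalues < 0, so H is negative definite -> x* is a strict local max.

max


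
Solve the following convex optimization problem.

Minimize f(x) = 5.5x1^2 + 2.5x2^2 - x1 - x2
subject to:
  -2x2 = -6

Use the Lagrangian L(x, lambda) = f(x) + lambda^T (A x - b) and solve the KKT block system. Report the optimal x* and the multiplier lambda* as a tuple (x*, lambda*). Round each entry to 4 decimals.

Form the Lagrangian:
  L(x, lambda) = (1/2) x^T Q x + c^T x + lambda^T (A x - b)
Stationarity (grad_x L = 0): Q x + c + A^T lambda = 0.
Primal feasibility: A x = b.

This gives the KKT block system:
  [ Q   A^T ] [ x     ]   [-c ]
  [ A    0  ] [ lambda ] = [ b ]

Solving the linear system:
  x*      = (0.0909, 3)
  lambda* = (7)
  f(x*)   = 19.4545

x* = (0.0909, 3), lambda* = (7)


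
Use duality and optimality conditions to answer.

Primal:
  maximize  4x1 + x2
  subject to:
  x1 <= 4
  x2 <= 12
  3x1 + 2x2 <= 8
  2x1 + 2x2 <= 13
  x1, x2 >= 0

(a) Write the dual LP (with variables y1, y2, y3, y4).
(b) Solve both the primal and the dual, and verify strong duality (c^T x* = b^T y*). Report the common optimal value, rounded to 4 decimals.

The standard primal-dual pair for 'max c^T x s.t. A x <= b, x >= 0' is:
  Dual:  min b^T y  s.t.  A^T y >= c,  y >= 0.

So the dual LP is:
  minimize  4y1 + 12y2 + 8y3 + 13y4
  subject to:
    y1 + 3y3 + 2y4 >= 4
    y2 + 2y3 + 2y4 >= 1
    y1, y2, y3, y4 >= 0

Solving the primal: x* = (2.6667, 0).
  primal value c^T x* = 10.6667.
Solving the dual: y* = (0, 0, 1.3333, 0).
  dual value b^T y* = 10.6667.
Strong duality: c^T x* = b^T y*. Confirmed.

10.6667


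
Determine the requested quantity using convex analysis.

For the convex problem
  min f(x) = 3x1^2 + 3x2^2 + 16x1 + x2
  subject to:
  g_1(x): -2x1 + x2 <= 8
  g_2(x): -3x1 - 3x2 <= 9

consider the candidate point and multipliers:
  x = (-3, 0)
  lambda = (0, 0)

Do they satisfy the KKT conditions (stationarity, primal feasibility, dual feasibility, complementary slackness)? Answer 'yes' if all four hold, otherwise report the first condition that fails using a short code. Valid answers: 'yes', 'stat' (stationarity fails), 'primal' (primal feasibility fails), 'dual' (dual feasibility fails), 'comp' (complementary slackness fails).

Gradient of f: grad f(x) = Q x + c = (-2, 1)
Constraint values g_i(x) = a_i^T x - b_i:
  g_1((-3, 0)) = -2
  g_2((-3, 0)) = 0
Stationarity residual: grad f(x) + sum_i lambda_i a_i = (-2, 1)
  -> stationarity FAILS
Primal feasibility (all g_i <= 0): OK
Dual feasibility (all lambda_i >= 0): OK
Complementary slackness (lambda_i * g_i(x) = 0 for all i): OK

Verdict: the first failing condition is stationarity -> stat.

stat


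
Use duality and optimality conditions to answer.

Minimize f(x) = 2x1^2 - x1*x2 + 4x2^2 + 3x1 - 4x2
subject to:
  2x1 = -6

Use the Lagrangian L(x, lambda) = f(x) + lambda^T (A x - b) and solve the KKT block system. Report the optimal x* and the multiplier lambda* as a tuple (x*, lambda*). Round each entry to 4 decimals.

Form the Lagrangian:
  L(x, lambda) = (1/2) x^T Q x + c^T x + lambda^T (A x - b)
Stationarity (grad_x L = 0): Q x + c + A^T lambda = 0.
Primal feasibility: A x = b.

This gives the KKT block system:
  [ Q   A^T ] [ x     ]   [-c ]
  [ A    0  ] [ lambda ] = [ b ]

Solving the linear system:
  x*      = (-3, 0.125)
  lambda* = (4.5625)
  f(x*)   = 8.9375

x* = (-3, 0.125), lambda* = (4.5625)


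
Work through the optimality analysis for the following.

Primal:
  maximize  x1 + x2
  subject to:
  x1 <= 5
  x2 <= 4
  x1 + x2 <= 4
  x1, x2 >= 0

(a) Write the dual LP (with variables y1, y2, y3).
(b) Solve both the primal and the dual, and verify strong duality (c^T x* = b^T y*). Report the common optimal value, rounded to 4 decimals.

The standard primal-dual pair for 'max c^T x s.t. A x <= b, x >= 0' is:
  Dual:  min b^T y  s.t.  A^T y >= c,  y >= 0.

So the dual LP is:
  minimize  5y1 + 4y2 + 4y3
  subject to:
    y1 + y3 >= 1
    y2 + y3 >= 1
    y1, y2, y3 >= 0

Solving the primal: x* = (4, 0).
  primal value c^T x* = 4.
Solving the dual: y* = (0, 0, 1).
  dual value b^T y* = 4.
Strong duality: c^T x* = b^T y*. Confirmed.

4


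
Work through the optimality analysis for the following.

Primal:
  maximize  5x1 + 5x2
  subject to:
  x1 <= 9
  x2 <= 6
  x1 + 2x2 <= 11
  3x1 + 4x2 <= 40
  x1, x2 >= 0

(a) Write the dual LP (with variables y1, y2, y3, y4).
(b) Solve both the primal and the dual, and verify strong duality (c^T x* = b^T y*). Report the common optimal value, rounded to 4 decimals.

The standard primal-dual pair for 'max c^T x s.t. A x <= b, x >= 0' is:
  Dual:  min b^T y  s.t.  A^T y >= c,  y >= 0.

So the dual LP is:
  minimize  9y1 + 6y2 + 11y3 + 40y4
  subject to:
    y1 + y3 + 3y4 >= 5
    y2 + 2y3 + 4y4 >= 5
    y1, y2, y3, y4 >= 0

Solving the primal: x* = (9, 1).
  primal value c^T x* = 50.
Solving the dual: y* = (2.5, 0, 2.5, 0).
  dual value b^T y* = 50.
Strong duality: c^T x* = b^T y*. Confirmed.

50


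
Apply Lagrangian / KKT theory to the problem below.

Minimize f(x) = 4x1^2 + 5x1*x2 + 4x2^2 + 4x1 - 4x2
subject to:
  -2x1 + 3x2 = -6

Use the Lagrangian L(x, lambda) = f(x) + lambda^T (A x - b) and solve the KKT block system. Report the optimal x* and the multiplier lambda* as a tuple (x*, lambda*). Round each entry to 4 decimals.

Form the Lagrangian:
  L(x, lambda) = (1/2) x^T Q x + c^T x + lambda^T (A x - b)
Stationarity (grad_x L = 0): Q x + c + A^T lambda = 0.
Primal feasibility: A x = b.

This gives the KKT block system:
  [ Q   A^T ] [ x     ]   [-c ]
  [ A    0  ] [ lambda ] = [ b ]

Solving the linear system:
  x*      = (1.061, -1.2927)
  lambda* = (3.0122)
  f(x*)   = 13.7439

x* = (1.061, -1.2927), lambda* = (3.0122)
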